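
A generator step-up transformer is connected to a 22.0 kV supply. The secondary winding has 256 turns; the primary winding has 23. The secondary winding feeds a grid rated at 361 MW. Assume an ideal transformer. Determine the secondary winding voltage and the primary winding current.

V_s ≈ 245000 V, I_p ≈ 16400 A

V_s = V_p × N_s/N_p = 22000 × 256/23 = 244870 V.
I_s = P/V_s = 3.61×10^8/244870 = 1474.3 A.
I_p = I_s × N_s/N_p = 1474.3 × 256/23 = 16400 A.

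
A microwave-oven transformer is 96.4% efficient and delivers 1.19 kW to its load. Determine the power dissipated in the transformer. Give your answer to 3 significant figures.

P_loss ≈ 44.4 W

P_in = P_out/η = 1190/0.964 = 1234.44 W.
P_loss = P_in − P_out = 1234.44 − 1190 = 44.4 W.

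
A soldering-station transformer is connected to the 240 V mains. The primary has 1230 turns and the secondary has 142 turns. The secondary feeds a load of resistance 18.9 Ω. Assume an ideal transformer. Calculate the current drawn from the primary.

I_p ≈ 0.169 A

V_s = V_p × N_s/N_p = 240 × 142/1230 = 27.707 V.
I_s = V_s/R = 27.707/18.9 = 1.4660 A.
For an ideal transformer I_p N_p = I_s N_s, so I_p = 1.4660 × 142/1230 = 0.169 A.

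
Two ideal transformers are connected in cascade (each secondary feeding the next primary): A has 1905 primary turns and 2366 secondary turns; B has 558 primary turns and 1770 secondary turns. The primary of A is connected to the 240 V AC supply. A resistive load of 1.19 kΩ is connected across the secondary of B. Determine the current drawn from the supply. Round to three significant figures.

After A: V = 240.00 × 2366/1905 = 298.08 V.
After B: V = 298.08 × 1770/558 = 945.52 V.
I_load = 945.52/1190 = 0.79455 A, so P_out = 945.52 × 0.79455 = 751.27 W.
All ideal ⇒ P_in = P_out, so I_supply = 751.27/240 = 3.13 A.

I_supply ≈ 3.13 A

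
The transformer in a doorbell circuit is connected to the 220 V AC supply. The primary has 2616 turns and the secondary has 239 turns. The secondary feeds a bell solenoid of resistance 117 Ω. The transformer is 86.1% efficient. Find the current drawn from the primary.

I_p ≈ 0.0182 A

V_s = 220 × 239/2616 = 20.099 V.
I_s = V_s/R = 20.099/117 = 0.17179 A.
P_out = V_s I_s = 20.099 × 0.17179 = 3.4529 W.
P_in = P_out/η = 3.4529/0.861 = 4.0103 W.
I_p = P_in/V_p = 4.0103/220 = 0.0182 A.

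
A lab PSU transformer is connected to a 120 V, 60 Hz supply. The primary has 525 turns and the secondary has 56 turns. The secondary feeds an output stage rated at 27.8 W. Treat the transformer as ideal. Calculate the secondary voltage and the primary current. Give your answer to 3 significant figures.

V_s = V_p × N_s/N_p = 120 × 56/525 = 12.800 V.
I_s = P/V_s = 27.8/12.800 = 2.1719 A.
I_p = I_s × N_s/N_p = 2.1719 × 56/525 = 0.232 A.

V_s ≈ 12.8 V, I_p ≈ 0.232 A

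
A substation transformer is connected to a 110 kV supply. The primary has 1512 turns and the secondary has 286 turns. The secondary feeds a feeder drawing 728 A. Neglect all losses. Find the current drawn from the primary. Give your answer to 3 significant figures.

I_p ≈ 138 A

For an ideal transformer I_p N_p = I_s N_s, so I_p = 728 × 286/1512 = 138 A.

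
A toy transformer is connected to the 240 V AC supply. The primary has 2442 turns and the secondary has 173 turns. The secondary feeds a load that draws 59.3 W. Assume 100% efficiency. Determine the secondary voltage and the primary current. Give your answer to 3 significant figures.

V_s ≈ 17.0 V, I_p ≈ 0.247 A

V_s = V_p × N_s/N_p = 240 × 173/2442 = 17.002 V.
I_s = P/V_s = 59.3/17.002 = 3.4877 A.
I_p = I_s × N_s/N_p = 3.4877 × 173/2442 = 0.247 A.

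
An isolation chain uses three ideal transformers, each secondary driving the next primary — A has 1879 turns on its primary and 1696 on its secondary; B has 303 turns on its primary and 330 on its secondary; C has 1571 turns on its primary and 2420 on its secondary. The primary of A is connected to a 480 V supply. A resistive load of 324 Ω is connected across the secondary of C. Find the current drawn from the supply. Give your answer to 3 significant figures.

I_supply ≈ 3.40 A

Secondary of A: V = 480.00 × 1696/1879 = 433.25 V.
Secondary of B: V = 433.25 × 330/303 = 471.86 V.
Secondary of C: V = 471.86 × 2420/1571 = 726.86 V.
I_load = 726.86/324 = 2.2434 A, so P_out = 726.86 × 2.2434 = 1630.6 W.
All ideal ⇒ P_in = P_out, so I_supply = 1630.6/480 = 3.40 A.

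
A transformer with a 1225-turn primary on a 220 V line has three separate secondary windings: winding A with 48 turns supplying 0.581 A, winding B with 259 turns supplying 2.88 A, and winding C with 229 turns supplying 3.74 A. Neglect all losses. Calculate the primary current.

I_p ≈ 1.33 A

V_A = 220 × 48/1225 = 8.6204 V; V_B = 220 × 259/1225 = 46.514 V; V_C = 220 × 229/1225 = 41.127 V.
P_out = V_A I_A + V_B I_B + V_C I_C = 8.6204×0.581 + 46.514×2.88 + 41.127×3.74 = 5.0085 + 133.96 + 153.81 = 292.78 W.
Ideal ⇒ P_in = P_out, so I_p = P_out/V_p = 292.78/220 = 1.33 A.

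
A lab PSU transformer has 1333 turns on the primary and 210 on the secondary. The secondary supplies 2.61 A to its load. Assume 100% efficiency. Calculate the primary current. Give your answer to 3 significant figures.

For an ideal transformer I_p/I_s = N_s/N_p, so I_p = 2.61 × 210/1333 = 0.411 A.

I_p ≈ 0.411 A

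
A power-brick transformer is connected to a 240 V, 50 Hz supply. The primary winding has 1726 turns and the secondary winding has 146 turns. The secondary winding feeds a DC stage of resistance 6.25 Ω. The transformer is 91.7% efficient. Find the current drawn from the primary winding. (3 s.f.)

I_p ≈ 0.300 A

V_s = 240 × 146/1726 = 20.301 V.
I_s = V_s/R = 20.301/6.25 = 3.2482 A.
P_out = V_s I_s = 20.301 × 3.2482 = 65.943 W.
P_in = P_out/η = 65.943/0.917 = 71.911 W.
I_p = P_in/V_p = 71.911/240 = 0.300 A.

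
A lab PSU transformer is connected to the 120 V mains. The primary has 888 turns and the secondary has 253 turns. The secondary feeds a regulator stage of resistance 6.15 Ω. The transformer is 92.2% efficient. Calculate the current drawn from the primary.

I_p ≈ 1.72 A

V_s = 120 × 253/888 = 34.189 V.
I_s = V_s/R = 34.189/6.15 = 5.5592 A.
P_out = V_s I_s = 34.189 × 5.5592 = 190.07 W.
P_in = P_out/η = 190.07/0.922 = 206.14 W.
I_p = P_in/V_p = 206.14/120 = 1.72 A.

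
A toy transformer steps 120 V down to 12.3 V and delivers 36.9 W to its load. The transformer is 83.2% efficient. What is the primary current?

P_in = P_out/η = 36.9/0.832 = 44.351 W.
I_p = P_in/V_p = 44.351/120 = 0.370 A.

I_p ≈ 0.370 A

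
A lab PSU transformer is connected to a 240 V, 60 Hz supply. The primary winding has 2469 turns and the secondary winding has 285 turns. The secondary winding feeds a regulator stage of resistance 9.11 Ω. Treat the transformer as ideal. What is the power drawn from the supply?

V_s = V_p × N_s/N_p = 240 × 285/2469 = 27.704 V.
I_s = V_s/R = 27.704/9.11 = 3.0410 A.
I_p = I_s × N_s/N_p = 3.0410 × 285/2469 = 0.35103 A.
P = V_p I_p = 240 × 0.35103 = 84.2 W.

P ≈ 84.2 W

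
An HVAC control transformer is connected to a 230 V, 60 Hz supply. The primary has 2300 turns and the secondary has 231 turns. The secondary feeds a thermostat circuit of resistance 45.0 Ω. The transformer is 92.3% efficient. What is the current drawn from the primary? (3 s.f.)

V_s = 230 × 231/2300 = 23.100 V.
I_s = V_s/R = 23.100/45.0 = 0.51333 A.
P_out = V_s I_s = 23.100 × 0.51333 = 11.858 W.
P_in = P_out/η = 11.858/0.923 = 12.847 W.
I_p = P_in/V_p = 12.847/230 = 0.0559 A.

I_p ≈ 0.0559 A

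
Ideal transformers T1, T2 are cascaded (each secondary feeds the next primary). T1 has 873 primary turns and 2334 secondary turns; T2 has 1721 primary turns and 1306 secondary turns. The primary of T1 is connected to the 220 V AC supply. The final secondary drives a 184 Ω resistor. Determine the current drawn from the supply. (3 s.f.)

Secondary of T1: V = 220.00 × 2334/873 = 588.18 V.
Secondary of T2: V = 588.18 × 1306/1721 = 446.35 V.
I_load = 446.35/184 = 2.4258 A, so P_out = 446.35 × 2.4258 = 1082.7 W.
All ideal ⇒ P_in = P_out, so I_supply = 1082.7/220 = 4.92 A.

I_supply ≈ 4.92 A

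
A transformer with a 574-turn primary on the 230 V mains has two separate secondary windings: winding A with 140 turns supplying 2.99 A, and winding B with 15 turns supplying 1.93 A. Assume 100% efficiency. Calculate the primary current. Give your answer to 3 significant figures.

I_p ≈ 0.780 A

V_A = 230 × 140/574 = 56.098 V; V_B = 230 × 15/574 = 6.0105 V.
P_out = V_A I_A + V_B I_B = 56.098×2.99 + 6.0105×1.93 = 167.73 + 11.600 = 179.33 W.
Ideal ⇒ P_in = P_out, so I_p = P_out/V_p = 179.33/230 = 0.780 A.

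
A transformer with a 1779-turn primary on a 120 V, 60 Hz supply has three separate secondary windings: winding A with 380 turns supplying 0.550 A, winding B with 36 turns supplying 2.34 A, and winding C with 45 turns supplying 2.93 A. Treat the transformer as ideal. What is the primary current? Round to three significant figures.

I_p ≈ 0.239 A

V_A = 120 × 380/1779 = 25.632 V; V_B = 120 × 36/1779 = 2.4283 V; V_C = 120 × 45/1779 = 3.0354 V.
P_out = V_A I_A + V_B I_B + V_C I_C = 25.632×0.550 + 2.4283×2.34 + 3.0354×2.93 = 14.098 + 5.6823 + 8.8938 = 28.674 W.
Ideal ⇒ P_in = P_out, so I_p = P_out/V_p = 28.674/120 = 0.239 A.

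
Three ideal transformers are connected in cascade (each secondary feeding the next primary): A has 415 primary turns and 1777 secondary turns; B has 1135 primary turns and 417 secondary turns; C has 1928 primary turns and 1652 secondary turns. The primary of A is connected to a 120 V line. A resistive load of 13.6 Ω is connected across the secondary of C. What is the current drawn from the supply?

I_supply ≈ 16.0 A

Secondary of A: V = 120.00 × 1777/415 = 513.83 V.
Secondary of B: V = 513.83 × 417/1135 = 188.78 V.
Secondary of C: V = 188.78 × 1652/1928 = 161.76 V.
I_load = 161.76/13.6 = 11.894 A, so P_out = 161.76 × 11.894 = 1923.9 W.
All ideal ⇒ P_in = P_out, so I_supply = 1923.9/120 = 16.0 A.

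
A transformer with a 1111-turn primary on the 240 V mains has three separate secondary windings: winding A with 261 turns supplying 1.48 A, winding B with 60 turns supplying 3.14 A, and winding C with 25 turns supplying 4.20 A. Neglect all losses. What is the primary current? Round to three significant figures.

V_A = 240 × 261/1111 = 56.382 V; V_B = 240 × 60/1111 = 12.961 V; V_C = 240 × 25/1111 = 5.4005 V.
P_out = V_A I_A + V_B I_B + V_C I_C = 56.382×1.48 + 12.961×3.14 + 5.4005×4.20 = 83.445 + 40.698 + 22.682 = 146.83 W.
Ideal ⇒ P_in = P_out, so I_p = P_out/V_p = 146.83/240 = 0.612 A.

I_p ≈ 0.612 A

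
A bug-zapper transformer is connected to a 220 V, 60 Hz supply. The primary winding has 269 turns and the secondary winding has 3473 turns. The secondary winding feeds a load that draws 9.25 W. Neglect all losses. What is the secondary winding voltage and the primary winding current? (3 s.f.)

V_s = V_p × N_s/N_p = 220 × 3473/269 = 2840.4 V.
I_s = P/V_s = 9.25/2840.4 = 0.0032566 A.
I_p = I_s × N_s/N_p = 0.0032566 × 3473/269 = 0.0420 A.

V_s ≈ 2840 V, I_p ≈ 0.0420 A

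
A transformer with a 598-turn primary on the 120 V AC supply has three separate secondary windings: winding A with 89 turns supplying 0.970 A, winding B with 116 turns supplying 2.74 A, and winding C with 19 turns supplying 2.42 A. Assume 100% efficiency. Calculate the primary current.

I_p ≈ 0.753 A

V_A = 120 × 89/598 = 17.860 V; V_B = 120 × 116/598 = 23.278 V; V_C = 120 × 19/598 = 3.8127 V.
P_out = V_A I_A + V_B I_B + V_C I_C = 17.860×0.970 + 23.278×2.74 + 3.8127×2.42 = 17.324 + 63.781 + 9.2268 = 90.331 W.
Ideal ⇒ P_in = P_out, so I_p = P_out/V_p = 90.331/120 = 0.753 A.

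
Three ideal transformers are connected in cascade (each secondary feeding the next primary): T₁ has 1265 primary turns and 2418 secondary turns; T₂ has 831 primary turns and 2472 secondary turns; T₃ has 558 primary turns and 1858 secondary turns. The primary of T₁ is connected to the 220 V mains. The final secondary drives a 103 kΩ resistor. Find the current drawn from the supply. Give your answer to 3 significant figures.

I_supply ≈ 0.766 A

Secondary of T₁: V = 220.00 × 2418/1265 = 420.52 V.
Secondary of T₂: V = 420.52 × 2472/831 = 1250.9 V.
Secondary of T₃: V = 1250.9 × 1858/558 = 4165.3 V.
I_load = 4165.3/103000 = 0.040440 A, so P_out = 4165.3 × 0.040440 = 168.44 W.
All ideal ⇒ P_in = P_out, so I_supply = 168.44/220 = 0.766 A.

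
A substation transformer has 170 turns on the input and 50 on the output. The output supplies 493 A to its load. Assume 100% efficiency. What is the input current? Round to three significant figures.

I_in ≈ 145 A

For an ideal transformer I_in/I_out = N_out/N_in, so I_in = 493 × 50/170 = 145 A.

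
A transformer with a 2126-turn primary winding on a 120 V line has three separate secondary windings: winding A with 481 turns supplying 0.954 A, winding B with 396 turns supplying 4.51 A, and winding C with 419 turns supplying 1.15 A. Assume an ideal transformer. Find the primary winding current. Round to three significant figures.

I_p ≈ 1.28 A

V_A = 120 × 481/2126 = 27.150 V; V_B = 120 × 396/2126 = 22.352 V; V_C = 120 × 419/2126 = 23.650 V.
P_out = V_A I_A + V_B I_B + V_C I_C = 27.150×0.954 + 22.352×4.51 + 23.650×1.15 = 25.901 + 100.81 + 27.198 = 153.91 W.
Ideal ⇒ P_in = P_out, so I_p = P_out/V_p = 153.91/120 = 1.28 A.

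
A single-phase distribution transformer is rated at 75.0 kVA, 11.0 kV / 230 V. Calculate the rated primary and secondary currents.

I_p = S/V_p = 75000/11000 = 6.82 A.
I_s = S/V_s = 75000/230 = 326 A.

I_p ≈ 6.82 A, I_s ≈ 326 A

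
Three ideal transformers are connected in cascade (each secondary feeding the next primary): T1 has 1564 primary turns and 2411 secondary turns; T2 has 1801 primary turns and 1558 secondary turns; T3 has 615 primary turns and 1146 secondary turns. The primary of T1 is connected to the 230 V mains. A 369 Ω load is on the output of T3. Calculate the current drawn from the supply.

Secondary of T1: V = 230.00 × 2411/1564 = 354.56 V.
Secondary of T2: V = 354.56 × 1558/1801 = 306.72 V.
Secondary of T3: V = 306.72 × 1146/615 = 571.55 V.
I_load = 571.55/369 = 1.5489 A, so P_out = 571.55 × 1.5489 = 885.27 W.
All ideal ⇒ P_in = P_out, so I_supply = 885.27/230 = 3.85 A.

I_supply ≈ 3.85 A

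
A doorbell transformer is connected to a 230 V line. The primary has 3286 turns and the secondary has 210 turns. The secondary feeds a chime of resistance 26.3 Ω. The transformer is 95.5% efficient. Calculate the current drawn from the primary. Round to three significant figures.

V_s = 230 × 210/3286 = 14.699 V.
I_s = V_s/R = 14.699/26.3 = 0.55889 A.
P_out = V_s I_s = 14.699 × 0.55889 = 8.2149 W.
P_in = P_out/η = 8.2149/0.955 = 8.6020 W.
I_p = P_in/V_p = 8.6020/230 = 0.0374 A.

I_p ≈ 0.0374 A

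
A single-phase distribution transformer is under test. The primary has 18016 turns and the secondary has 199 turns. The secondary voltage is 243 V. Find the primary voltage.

V_p/V_s = N_p/N_s, so V_p = 243 × 18016/199 = 22000 V.

V_p ≈ 22000 V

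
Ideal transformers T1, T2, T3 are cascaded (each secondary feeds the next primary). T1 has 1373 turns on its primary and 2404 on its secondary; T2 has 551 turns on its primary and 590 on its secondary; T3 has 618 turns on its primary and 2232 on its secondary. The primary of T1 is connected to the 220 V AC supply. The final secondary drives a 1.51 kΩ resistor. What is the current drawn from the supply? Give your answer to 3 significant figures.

I_supply ≈ 6.68 A

Secondary of T1: V = 220.00 × 2404/1373 = 385.20 V.
Secondary of T2: V = 385.20 × 590/551 = 412.46 V.
Secondary of T3: V = 412.46 × 2232/618 = 1489.7 V.
I_load = 1489.7/1510 = 0.98654 A, so P_out = 1489.7 × 0.98654 = 1469.6 W.
All ideal ⇒ P_in = P_out, so I_supply = 1469.6/220 = 6.68 A.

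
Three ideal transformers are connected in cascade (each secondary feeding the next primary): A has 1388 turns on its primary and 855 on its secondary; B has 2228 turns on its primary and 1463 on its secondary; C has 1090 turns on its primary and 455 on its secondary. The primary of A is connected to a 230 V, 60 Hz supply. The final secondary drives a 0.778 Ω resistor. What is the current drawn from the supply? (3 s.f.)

Secondary of A: V = 230.00 × 855/1388 = 141.68 V.
Secondary of B: V = 141.68 × 1463/2228 = 93.032 V.
Secondary of C: V = 93.032 × 455/1090 = 38.835 V.
I_load = 38.835/0.778 = 49.916 A, so P_out = 38.835 × 49.916 = 1938.5 W.
All ideal ⇒ P_in = P_out, so I_supply = 1938.5/230 = 8.43 A.

I_supply ≈ 8.43 A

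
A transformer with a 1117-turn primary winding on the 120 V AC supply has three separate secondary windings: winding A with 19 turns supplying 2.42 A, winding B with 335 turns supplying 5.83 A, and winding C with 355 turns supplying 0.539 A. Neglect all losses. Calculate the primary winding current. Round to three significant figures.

V_A = 120 × 19/1117 = 2.0412 V; V_B = 120 × 335/1117 = 35.989 V; V_C = 120 × 355/1117 = 38.138 V.
P_out = V_A I_A + V_B I_B + V_C I_C = 2.0412×2.42 + 35.989×5.83 + 38.138×0.539 = 4.9397 + 209.82 + 20.556 = 235.31 W.
Ideal ⇒ P_in = P_out, so I_p = P_out/V_p = 235.31/120 = 1.96 A.

I_p ≈ 1.96 A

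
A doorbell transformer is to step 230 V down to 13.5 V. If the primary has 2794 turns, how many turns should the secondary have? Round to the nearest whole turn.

N_s/N_p = V_s/V_p, so N_s = 2794 × 13.5/230 = 164.0 ≈ 164 turns.

N_s = 164 turns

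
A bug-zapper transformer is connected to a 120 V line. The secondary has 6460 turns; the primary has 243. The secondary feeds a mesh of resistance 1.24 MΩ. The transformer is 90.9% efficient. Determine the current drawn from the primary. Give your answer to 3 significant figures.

I_p ≈ 0.0752 A

V_s = 120 × 6460/243 = 3190.1 V.
I_s = V_s/R = 3190.1/(1.24×10^6) = 0.0025727 A.
P_out = V_s I_s = 3190.1 × 0.0025727 = 8.2072 W.
P_in = P_out/η = 8.2072/0.909 = 9.0288 W.
I_p = P_in/V_p = 9.0288/120 = 0.0752 A.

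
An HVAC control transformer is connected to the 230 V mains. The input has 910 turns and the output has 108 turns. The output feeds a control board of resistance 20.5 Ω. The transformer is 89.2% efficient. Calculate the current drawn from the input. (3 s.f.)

V_out = 230 × 108/910 = 27.297 V.
I_out = V_out/R = 27.297/20.5 = 1.3315 A.
P_out = V_out I_out = 27.297 × 1.3315 = 36.347 W.
P_in = P_out/η = 36.347/0.892 = 40.748 W.
I_in = P_in/V_in = 40.748/230 = 0.177 A.

I_in ≈ 0.177 A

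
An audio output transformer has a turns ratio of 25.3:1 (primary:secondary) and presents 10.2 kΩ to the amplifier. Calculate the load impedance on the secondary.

Z_s = Z_p/(N_p/N_s)² = 10200/25.3² = 15.9 Ω.

Z_s ≈ 15.9 Ω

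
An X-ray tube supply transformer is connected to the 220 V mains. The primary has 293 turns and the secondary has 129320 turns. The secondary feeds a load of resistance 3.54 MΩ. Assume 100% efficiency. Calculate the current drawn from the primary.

I_p ≈ 12.1 A

V_s = V_p × N_s/N_p = 220 × 129320/293 = 97100 V.
I_s = V_s/R = 97100/(3.54×10^6) = 0.027429 A.
For an ideal transformer I_p N_p = I_s N_s, so I_p = 0.027429 × 129320/293 = 12.1 A.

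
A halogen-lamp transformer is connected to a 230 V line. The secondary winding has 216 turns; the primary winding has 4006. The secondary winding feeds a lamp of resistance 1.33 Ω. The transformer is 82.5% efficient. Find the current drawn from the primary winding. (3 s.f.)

V_s = 230 × 216/4006 = 12.401 V.
I_s = V_s/R = 12.401/1.33 = 9.3244 A.
P_out = V_s I_s = 12.401 × 9.3244 = 115.64 W.
P_in = P_out/η = 115.64/0.825 = 140.16 W.
I_p = P_in/V_p = 140.16/230 = 0.609 A.

I_p ≈ 0.609 A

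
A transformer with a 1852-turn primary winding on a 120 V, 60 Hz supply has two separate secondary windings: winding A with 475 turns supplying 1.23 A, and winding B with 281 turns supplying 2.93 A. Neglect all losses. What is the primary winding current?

V_A = 120 × 475/1852 = 30.778 V; V_B = 120 × 281/1852 = 18.207 V.
P_out = V_A I_A + V_B I_B = 30.778×1.23 + 18.207×2.93 = 37.856 + 53.348 = 91.204 W.
Ideal ⇒ P_in = P_out, so I_p = P_out/V_p = 91.204/120 = 0.760 A.

I_p ≈ 0.760 A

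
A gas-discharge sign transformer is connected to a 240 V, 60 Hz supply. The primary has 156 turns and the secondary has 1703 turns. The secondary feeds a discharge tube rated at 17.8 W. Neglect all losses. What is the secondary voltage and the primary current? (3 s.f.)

V_s = V_p × N_s/N_p = 240 × 1703/156 = 2620.0 V.
I_s = P/V_s = 17.8/2620.0 = 0.0067939 A.
I_p = I_s × N_s/N_p = 0.0067939 × 1703/156 = 0.0742 A.

V_s ≈ 2620 V, I_p ≈ 0.0742 A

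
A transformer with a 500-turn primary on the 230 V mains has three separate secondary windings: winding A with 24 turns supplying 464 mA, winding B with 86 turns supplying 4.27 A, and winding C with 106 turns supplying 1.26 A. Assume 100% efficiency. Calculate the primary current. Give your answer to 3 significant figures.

I_p ≈ 1.02 A

V_A = 230 × 24/500 = 11.040 V; V_B = 230 × 86/500 = 39.560 V; V_C = 230 × 106/500 = 48.760 V.
P_out = V_A I_A + V_B I_B + V_C I_C = 11.040×0.464 + 39.560×4.27 + 48.760×1.26 = 5.1226 + 168.92 + 61.438 = 235.48 W.
Ideal ⇒ P_in = P_out, so I_p = P_out/V_p = 235.48/230 = 1.02 A.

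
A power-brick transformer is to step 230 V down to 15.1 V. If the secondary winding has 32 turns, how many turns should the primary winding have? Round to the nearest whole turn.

N_p = 487 turns

N_p/N_s = V_p/V_s, so N_p = 32 × 230/15.1 = 487.4 ≈ 487 turns.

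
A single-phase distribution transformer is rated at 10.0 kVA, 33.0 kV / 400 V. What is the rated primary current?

I_p ≈ 0.303 A

I_p = S/V_p = 10000/33000 = 0.303 A.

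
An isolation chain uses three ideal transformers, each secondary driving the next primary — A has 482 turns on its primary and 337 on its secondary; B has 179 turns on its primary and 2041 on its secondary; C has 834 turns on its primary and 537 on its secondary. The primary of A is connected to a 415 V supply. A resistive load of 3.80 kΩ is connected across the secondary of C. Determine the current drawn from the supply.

Secondary of A: V = 415.00 × 337/482 = 290.16 V.
Secondary of B: V = 290.16 × 2041/179 = 3308.4 V.
Secondary of C: V = 3308.4 × 537/834 = 2130.2 V.
I_load = 2130.2/3800 = 0.56059 A, so P_out = 2130.2 × 0.56059 = 1194.2 W.
All ideal ⇒ P_in = P_out, so I_supply = 1194.2/415 = 2.88 A.

I_supply ≈ 2.88 A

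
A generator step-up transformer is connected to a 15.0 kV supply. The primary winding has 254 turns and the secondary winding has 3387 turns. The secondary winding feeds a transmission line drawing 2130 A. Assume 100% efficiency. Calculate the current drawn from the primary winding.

I_p ≈ 28400 A

For an ideal transformer I_p N_p = I_s N_s, so I_p = 2130 × 3387/254 = 28400 A.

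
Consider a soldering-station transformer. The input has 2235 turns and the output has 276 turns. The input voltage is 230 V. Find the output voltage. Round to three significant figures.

V_out/V_in = N_out/N_in, so V_out = 230 × 276/2235 = 28.4 V.

V_out ≈ 28.4 V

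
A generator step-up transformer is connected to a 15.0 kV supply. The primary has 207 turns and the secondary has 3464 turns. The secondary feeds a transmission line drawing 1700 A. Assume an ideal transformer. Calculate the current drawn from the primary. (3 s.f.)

I_p ≈ 28400 A

For an ideal transformer I_p N_p = I_s N_s, so I_p = 1700 × 3464/207 = 28400 A.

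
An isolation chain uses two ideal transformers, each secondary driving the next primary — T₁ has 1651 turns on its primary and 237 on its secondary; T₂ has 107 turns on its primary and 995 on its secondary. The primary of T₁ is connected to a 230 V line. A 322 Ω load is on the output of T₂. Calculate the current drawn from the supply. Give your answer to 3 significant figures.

Secondary of T₁: V = 230.00 × 237/1651 = 33.016 V.
Secondary of T₂: V = 33.016 × 995/107 = 307.02 V.
I_load = 307.02/322 = 0.95348 A, so P_out = 307.02 × 0.95348 = 292.74 W.
All ideal ⇒ P_in = P_out, so I_supply = 292.74/230 = 1.27 A.

I_supply ≈ 1.27 A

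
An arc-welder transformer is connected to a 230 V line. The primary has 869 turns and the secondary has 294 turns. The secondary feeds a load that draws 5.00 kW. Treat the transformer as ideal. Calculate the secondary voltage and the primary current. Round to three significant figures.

V_s ≈ 77.8 V, I_p ≈ 21.7 A

V_s = V_p × N_s/N_p = 230 × 294/869 = 77.814 V.
I_s = P/V_s = 5000/77.814 = 64.256 A.
I_p = I_s × N_s/N_p = 64.256 × 294/869 = 21.7 A.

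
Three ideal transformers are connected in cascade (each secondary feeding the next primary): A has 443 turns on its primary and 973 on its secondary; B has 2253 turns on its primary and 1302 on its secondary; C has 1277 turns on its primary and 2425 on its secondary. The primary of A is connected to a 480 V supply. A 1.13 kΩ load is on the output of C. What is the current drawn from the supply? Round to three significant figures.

I_supply ≈ 2.47 A

Secondary of A: V = 480.00 × 973/443 = 1054.3 V.
Secondary of B: V = 1054.3 × 1302/2253 = 609.26 V.
Secondary of C: V = 609.26 × 2425/1277 = 1157.0 V.
I_load = 1157.0/1130 = 1.0239 A, so P_out = 1157.0 × 1.0239 = 1184.6 W.
All ideal ⇒ P_in = P_out, so I_supply = 1184.6/480 = 2.47 A.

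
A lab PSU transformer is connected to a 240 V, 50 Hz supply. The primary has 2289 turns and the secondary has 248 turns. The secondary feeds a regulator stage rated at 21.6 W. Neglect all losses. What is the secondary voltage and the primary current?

V_s = V_p × N_s/N_p = 240 × 248/2289 = 26.003 V.
I_s = P/V_s = 21.6/26.003 = 0.83069 A.
I_p = I_s × N_s/N_p = 0.83069 × 248/2289 = 0.0900 A.

V_s ≈ 26.0 V, I_p ≈ 0.0900 A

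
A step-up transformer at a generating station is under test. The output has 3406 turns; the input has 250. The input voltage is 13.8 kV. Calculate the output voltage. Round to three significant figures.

V_out/V_in = N_out/N_in, so V_out = 13800 × 3406/250 = 188000 V.

V_out ≈ 188000 V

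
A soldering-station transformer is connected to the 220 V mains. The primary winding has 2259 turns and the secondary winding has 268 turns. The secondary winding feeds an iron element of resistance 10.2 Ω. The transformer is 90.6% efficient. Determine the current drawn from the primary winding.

I_p ≈ 0.335 A

V_s = 220 × 268/2259 = 26.100 V.
I_s = V_s/R = 26.100/10.2 = 2.5588 A.
P_out = V_s I_s = 26.100 × 2.5588 = 66.786 W.
P_in = P_out/η = 66.786/0.906 = 73.715 W.
I_p = P_in/V_p = 73.715/220 = 0.335 A.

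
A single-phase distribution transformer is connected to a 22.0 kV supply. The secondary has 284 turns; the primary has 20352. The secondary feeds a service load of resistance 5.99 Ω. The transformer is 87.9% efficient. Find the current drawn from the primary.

I_p ≈ 0.814 A

V_s = 22000 × 284/20352 = 307.00 V.
I_s = V_s/R = 307.00/5.99 = 51.252 A.
P_out = V_s I_s = 307.00 × 51.252 = 15734 W.
P_in = P_out/η = 15734/0.879 = 17900 W.
I_p = P_in/V_p = 17900/22000 = 0.814 A.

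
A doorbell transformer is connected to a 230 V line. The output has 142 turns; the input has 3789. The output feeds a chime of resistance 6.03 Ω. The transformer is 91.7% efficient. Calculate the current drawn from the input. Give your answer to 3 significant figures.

I_in ≈ 0.0584 A

V_out = 230 × 142/3789 = 8.6197 V.
I_out = V_out/R = 8.6197/6.03 = 1.4295 A.
P_out = V_out I_out = 8.6197 × 1.4295 = 12.322 W.
P_in = P_out/η = 12.322/0.917 = 13.437 W.
I_in = P_in/V_in = 13.437/230 = 0.0584 A.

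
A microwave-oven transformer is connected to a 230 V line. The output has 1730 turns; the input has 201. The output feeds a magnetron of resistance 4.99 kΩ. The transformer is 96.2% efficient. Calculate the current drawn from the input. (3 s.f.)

I_in ≈ 3.55 A

V_out = 230 × 1730/201 = 1979.6 V.
I_out = V_out/R = 1979.6/4990 = 0.39671 A.
P_out = V_out I_out = 1979.6 × 0.39671 = 785.34 W.
P_in = P_out/η = 785.34/0.962 = 816.36 W.
I_in = P_in/V_in = 816.36/230 = 3.55 A.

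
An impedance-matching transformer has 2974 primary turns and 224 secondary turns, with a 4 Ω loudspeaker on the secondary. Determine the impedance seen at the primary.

Z_p ≈ 705 Ω

Z_p = (N_p/N_s)² × Z_s = (2974/224)² × 4 = 705 Ω.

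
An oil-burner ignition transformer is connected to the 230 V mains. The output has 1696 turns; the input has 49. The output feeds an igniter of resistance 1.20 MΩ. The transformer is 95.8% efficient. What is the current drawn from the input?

V_out = 230 × 1696/49 = 7960.8 V.
I_out = V_out/R = 7960.8/(1.20×10^6) = 0.0066340 A.
P_out = V_out I_out = 7960.8 × 0.0066340 = 52.812 W.
P_in = P_out/η = 52.812/0.958 = 55.128 W.
I_in = P_in/V_in = 55.128/230 = 0.240 A.

I_in ≈ 0.240 A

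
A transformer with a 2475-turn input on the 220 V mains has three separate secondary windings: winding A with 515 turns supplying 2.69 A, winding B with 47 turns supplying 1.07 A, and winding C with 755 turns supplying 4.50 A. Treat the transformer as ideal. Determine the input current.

I_in ≈ 1.95 A

V_A = 220 × 515/2475 = 45.778 V; V_B = 220 × 47/2475 = 4.1778 V; V_C = 220 × 755/2475 = 67.111 V.
P_out = V_A I_A + V_B I_B + V_C I_C = 45.778×2.69 + 4.1778×1.07 + 67.111×4.50 = 123.14 + 4.4702 + 302.00 = 429.61 W.
Ideal ⇒ P_in = P_out, so I_in = P_out/V_in = 429.61/220 = 1.95 A.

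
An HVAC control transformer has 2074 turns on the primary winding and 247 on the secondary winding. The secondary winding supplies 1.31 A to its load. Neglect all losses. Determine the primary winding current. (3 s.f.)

I_p ≈ 0.156 A

For an ideal transformer I_p/I_s = N_s/N_p, so I_p = 1.31 × 247/2074 = 0.156 A.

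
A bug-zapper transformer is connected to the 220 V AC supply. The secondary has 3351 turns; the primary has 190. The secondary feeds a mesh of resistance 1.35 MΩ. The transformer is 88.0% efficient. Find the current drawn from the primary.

I_p ≈ 0.0576 A

V_s = 220 × 3351/190 = 3880.1 V.
I_s = V_s/R = 3880.1/(1.35×10^6) = 0.0028742 A.
P_out = V_s I_s = 3880.1 × 0.0028742 = 11.152 W.
P_in = P_out/η = 11.152/0.880 = 12.673 W.
I_p = P_in/V_p = 12.673/220 = 0.0576 A.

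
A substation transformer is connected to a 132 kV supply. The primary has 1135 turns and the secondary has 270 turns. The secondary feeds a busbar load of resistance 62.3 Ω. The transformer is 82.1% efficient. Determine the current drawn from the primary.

I_p ≈ 146 A

V_s = 132000 × 270/1135 = 31401 V.
I_s = V_s/R = 31401/62.3 = 504.03 A.
P_out = V_s I_s = 31401 × 504.03 = 1.5827×10^7 W.
P_in = P_out/η = 1.5827×10^7/0.821 = 1.9278×10^7 W.
I_p = P_in/V_p = 1.9278×10^7/132000 = 146 A.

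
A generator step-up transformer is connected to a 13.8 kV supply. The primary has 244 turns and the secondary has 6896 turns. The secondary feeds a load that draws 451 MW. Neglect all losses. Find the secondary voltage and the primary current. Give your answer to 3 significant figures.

V_s ≈ 390000 V, I_p ≈ 32700 A

V_s = V_p × N_s/N_p = 13800 × 6896/244 = 390020 V.
I_s = P/V_s = 4.51×10^8/390020 = 1156.4 A.
I_p = I_s × N_s/N_p = 1156.4 × 6896/244 = 32700 A.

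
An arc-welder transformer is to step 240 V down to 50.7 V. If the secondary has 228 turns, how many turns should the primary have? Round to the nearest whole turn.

N_p = 1079 turns

N_p/N_s = V_p/V_s, so N_p = 228 × 240/50.7 = 1079.3 ≈ 1079 turns.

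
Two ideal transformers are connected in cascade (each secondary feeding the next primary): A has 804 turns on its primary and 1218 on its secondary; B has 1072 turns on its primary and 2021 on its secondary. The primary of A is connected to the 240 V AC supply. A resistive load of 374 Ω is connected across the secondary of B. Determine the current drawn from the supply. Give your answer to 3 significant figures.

Secondary of A: V = 240.00 × 1218/804 = 363.58 V.
Secondary of B: V = 363.58 × 2021/1072 = 685.45 V.
I_load = 685.45/374 = 1.8327 A, so P_out = 685.45 × 1.8327 = 1256.3 W.
All ideal ⇒ P_in = P_out, so I_supply = 1256.3/240 = 5.23 A.

I_supply ≈ 5.23 A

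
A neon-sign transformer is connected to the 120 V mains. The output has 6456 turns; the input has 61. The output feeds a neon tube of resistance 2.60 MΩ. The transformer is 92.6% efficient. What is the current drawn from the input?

V_out = 120 × 6456/61 = 12700 V.
I_out = V_out/R = 12700/(2.60×10^6) = 0.0048847 A.
P_out = V_out I_out = 12700 × 0.0048847 = 62.038 W.
P_in = P_out/η = 62.038/0.926 = 66.995 W.
I_in = P_in/V_in = 66.995/120 = 0.558 A.

I_in ≈ 0.558 A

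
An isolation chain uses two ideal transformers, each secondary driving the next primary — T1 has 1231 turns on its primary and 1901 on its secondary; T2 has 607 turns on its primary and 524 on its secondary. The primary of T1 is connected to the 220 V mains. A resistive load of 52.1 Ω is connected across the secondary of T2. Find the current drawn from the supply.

Secondary of T1: V = 220.00 × 1901/1231 = 339.74 V.
Secondary of T2: V = 339.74 × 524/607 = 293.28 V.
I_load = 293.28/52.1 = 5.6293 A, so P_out = 293.28 × 5.6293 = 1651.0 W.
All ideal ⇒ P_in = P_out, so I_supply = 1651.0/220 = 7.50 A.

I_supply ≈ 7.50 A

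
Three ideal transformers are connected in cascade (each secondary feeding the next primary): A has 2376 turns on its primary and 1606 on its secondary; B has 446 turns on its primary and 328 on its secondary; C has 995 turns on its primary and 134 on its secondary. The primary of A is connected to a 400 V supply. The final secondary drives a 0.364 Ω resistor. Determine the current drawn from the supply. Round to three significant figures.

Secondary of A: V = 400.00 × 1606/2376 = 270.37 V.
Secondary of B: V = 270.37 × 328/446 = 198.84 V.
Secondary of C: V = 198.84 × 134/995 = 26.778 V.
I_load = 26.778/0.364 = 73.566 A, so P_out = 26.778 × 73.566 = 1970.0 W.
All ideal ⇒ P_in = P_out, so I_supply = 1970.0/400 = 4.92 A.

I_supply ≈ 4.92 A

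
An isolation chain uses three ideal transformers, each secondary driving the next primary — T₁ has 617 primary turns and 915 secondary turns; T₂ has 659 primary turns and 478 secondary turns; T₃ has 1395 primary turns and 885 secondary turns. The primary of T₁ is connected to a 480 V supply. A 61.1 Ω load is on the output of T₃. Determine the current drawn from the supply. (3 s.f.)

I_supply ≈ 3.66 A

After T₁: V = 480.00 × 915/617 = 711.83 V.
After T₂: V = 711.83 × 478/659 = 516.32 V.
After T₃: V = 516.32 × 885/1395 = 327.56 V.
I_load = 327.56/61.1 = 5.3610 A, so P_out = 327.56 × 5.3610 = 1756.0 W.
All ideal ⇒ P_in = P_out, so I_supply = 1756.0/480 = 3.66 A.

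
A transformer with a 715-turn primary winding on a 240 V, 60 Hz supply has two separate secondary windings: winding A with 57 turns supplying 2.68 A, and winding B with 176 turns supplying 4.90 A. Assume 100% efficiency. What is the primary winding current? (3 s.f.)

V_A = 240 × 57/715 = 19.133 V; V_B = 240 × 176/715 = 59.077 V.
P_out = V_A I_A + V_B I_B = 19.133×2.68 + 59.077×4.90 = 51.276 + 289.48 = 340.75 W.
Ideal ⇒ P_in = P_out, so I_p = P_out/V_p = 340.75/240 = 1.42 A.

I_p ≈ 1.42 A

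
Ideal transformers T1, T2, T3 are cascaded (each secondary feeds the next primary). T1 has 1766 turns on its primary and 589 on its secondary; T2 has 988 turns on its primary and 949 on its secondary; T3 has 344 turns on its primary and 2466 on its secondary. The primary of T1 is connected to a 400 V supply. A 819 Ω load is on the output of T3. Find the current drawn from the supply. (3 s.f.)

After T1: V = 400.00 × 589/1766 = 133.41 V.
After T2: V = 133.41 × 949/988 = 128.14 V.
After T3: V = 128.14 × 2466/344 = 918.60 V.
I_load = 918.60/819 = 1.1216 A, so P_out = 918.60 × 1.1216 = 1030.3 W.
All ideal ⇒ P_in = P_out, so I_supply = 1030.3/400 = 2.58 A.

I_supply ≈ 2.58 A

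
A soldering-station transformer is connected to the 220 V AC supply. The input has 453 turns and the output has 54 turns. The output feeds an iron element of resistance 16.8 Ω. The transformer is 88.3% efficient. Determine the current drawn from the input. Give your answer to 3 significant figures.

V_out = 220 × 54/453 = 26.225 V.
I_out = V_out/R = 26.225/16.8 = 1.5610 A.
P_out = V_out I_out = 26.225 × 1.5610 = 40.938 W.
P_in = P_out/η = 40.938/0.883 = 46.362 W.
I_in = P_in/V_in = 46.362/220 = 0.211 A.

I_in ≈ 0.211 A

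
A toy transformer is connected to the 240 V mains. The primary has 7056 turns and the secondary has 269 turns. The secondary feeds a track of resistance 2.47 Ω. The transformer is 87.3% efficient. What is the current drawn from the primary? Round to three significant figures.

I_p ≈ 0.162 A

V_s = 240 × 269/7056 = 9.1497 V.
I_s = V_s/R = 9.1497/2.47 = 3.7043 A.
P_out = V_s I_s = 9.1497 × 3.7043 = 33.893 W.
P_in = P_out/η = 33.893/0.873 = 38.824 W.
I_p = P_in/V_p = 38.824/240 = 0.162 A.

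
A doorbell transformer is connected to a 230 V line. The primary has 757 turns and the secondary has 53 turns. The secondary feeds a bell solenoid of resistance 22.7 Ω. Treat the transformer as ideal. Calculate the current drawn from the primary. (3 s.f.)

V_s = V_p × N_s/N_p = 230 × 53/757 = 16.103 V.
I_s = V_s/R = 16.103/22.7 = 0.70938 A.
For an ideal transformer I_p N_p = I_s N_s, so I_p = 0.70938 × 53/757 = 0.0497 A.

I_p ≈ 0.0497 A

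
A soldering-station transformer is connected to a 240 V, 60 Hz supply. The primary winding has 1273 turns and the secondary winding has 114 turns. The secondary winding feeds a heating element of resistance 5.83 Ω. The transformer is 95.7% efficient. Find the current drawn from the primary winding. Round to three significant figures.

V_s = 240 × 114/1273 = 21.493 V.
I_s = V_s/R = 21.493/5.83 = 3.6865 A.
P_out = V_s I_s = 21.493 × 3.6865 = 79.233 W.
P_in = P_out/η = 79.233/0.957 = 82.793 W.
I_p = P_in/V_p = 82.793/240 = 0.345 A.

I_p ≈ 0.345 A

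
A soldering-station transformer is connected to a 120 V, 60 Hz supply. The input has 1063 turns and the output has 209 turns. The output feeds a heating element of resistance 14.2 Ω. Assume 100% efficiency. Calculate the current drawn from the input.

I_in ≈ 0.327 A

V_out = V_in × N_out/N_in = 120 × 209/1063 = 23.594 V.
I_out = V_out/R = 23.594/14.2 = 1.6615 A.
For an ideal transformer I_in N_in = I_out N_out, so I_in = 1.6615 × 209/1063 = 0.327 A.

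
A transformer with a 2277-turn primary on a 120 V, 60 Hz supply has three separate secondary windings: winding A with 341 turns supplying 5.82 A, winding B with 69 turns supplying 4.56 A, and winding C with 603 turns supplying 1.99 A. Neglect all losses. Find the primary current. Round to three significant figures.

V_A = 120 × 341/2277 = 17.971 V; V_B = 120 × 69/2277 = 3.6364 V; V_C = 120 × 603/2277 = 31.779 V.
P_out = V_A I_A + V_B I_B + V_C I_C = 17.971×5.82 + 3.6364×4.56 + 31.779×1.99 = 104.59 + 16.582 + 63.240 = 184.41 W.
Ideal ⇒ P_in = P_out, so I_p = P_out/V_p = 184.41/120 = 1.54 A.

I_p ≈ 1.54 A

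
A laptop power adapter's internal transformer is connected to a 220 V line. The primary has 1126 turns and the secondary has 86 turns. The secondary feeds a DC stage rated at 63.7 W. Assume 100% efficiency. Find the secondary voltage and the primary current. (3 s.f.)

V_s ≈ 16.8 V, I_p ≈ 0.290 A

V_s = V_p × N_s/N_p = 220 × 86/1126 = 16.803 V.
I_s = P/V_s = 63.7/16.803 = 3.7910 A.
I_p = I_s × N_s/N_p = 3.7910 × 86/1126 = 0.290 A.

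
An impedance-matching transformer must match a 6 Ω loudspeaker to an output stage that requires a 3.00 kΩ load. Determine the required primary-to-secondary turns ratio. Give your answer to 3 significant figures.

Z_p/Z_s = (N_p/N_s)², so N_p/N_s = √(3000/6) = √500 = 22.4.

N_p/N_s ≈ 22.4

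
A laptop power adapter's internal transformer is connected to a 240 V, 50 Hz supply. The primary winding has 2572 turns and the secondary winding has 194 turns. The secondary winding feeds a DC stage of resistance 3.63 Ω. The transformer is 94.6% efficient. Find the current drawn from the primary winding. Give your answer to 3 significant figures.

V_s = 240 × 194/2572 = 18.103 V.
I_s = V_s/R = 18.103/3.63 = 4.9870 A.
P_out = V_s I_s = 18.103 × 4.9870 = 90.277 W.
P_in = P_out/η = 90.277/0.946 = 95.430 W.
I_p = P_in/V_p = 95.430/240 = 0.398 A.

I_p ≈ 0.398 A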